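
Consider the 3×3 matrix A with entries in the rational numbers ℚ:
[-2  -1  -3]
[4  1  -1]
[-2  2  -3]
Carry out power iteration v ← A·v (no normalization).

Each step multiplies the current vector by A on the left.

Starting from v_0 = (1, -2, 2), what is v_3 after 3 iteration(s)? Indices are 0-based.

v_0 = (1, -2, 2).
v_1 = A·v_0 = (-6, 0, -12).
v_2 = A·v_1 = (48, -12, 48).
v_3 = A·v_2 = (-228, 132, -264).

v_3 = (-228, 132, -264)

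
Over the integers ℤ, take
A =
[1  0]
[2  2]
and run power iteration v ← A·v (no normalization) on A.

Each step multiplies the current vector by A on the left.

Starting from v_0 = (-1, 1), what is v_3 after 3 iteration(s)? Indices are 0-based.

v_0 = (-1, 1).
v_1 = A·v_0 = (-1, 0).
v_2 = A·v_1 = (-1, -2).
v_3 = A·v_2 = (-1, -6).

v_3 = (-1, -6)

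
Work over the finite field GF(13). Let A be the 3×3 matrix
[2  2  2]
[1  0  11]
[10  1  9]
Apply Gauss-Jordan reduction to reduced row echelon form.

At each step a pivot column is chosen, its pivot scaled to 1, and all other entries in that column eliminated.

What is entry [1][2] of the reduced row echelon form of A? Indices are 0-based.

M[1][2] = 3

pivot(0,0)=2: scale R0 → (1, 1, 1)
  clear (1,0): R1 −= (1)R0 → (0, 12, 10)
  clear (2,0): R2 −= (10)R0 → (0, 4, 12)
pivot(1,1)=12: scale R1 → (0, 1, 3)
  clear (0,1): R0 −= (1)R1 → (1, 0, 11)
  clear (2,1): R2 −= (4)R1 → (0, 0, 0)
col 2: no nonzero at/below row 2; advance.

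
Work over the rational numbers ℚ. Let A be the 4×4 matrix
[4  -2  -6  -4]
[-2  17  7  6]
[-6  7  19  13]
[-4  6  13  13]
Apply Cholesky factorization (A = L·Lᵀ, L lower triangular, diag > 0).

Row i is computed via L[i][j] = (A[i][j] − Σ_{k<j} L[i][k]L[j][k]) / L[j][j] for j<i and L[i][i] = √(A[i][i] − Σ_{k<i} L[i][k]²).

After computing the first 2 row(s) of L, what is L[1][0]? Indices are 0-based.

L[1][0] = -1

Step 1: L[0][0] = √(4) = 2.
  L[1][0] = (-2) / L[0][0] = -1.
Step 2: L[1][1] = √(16) = 4.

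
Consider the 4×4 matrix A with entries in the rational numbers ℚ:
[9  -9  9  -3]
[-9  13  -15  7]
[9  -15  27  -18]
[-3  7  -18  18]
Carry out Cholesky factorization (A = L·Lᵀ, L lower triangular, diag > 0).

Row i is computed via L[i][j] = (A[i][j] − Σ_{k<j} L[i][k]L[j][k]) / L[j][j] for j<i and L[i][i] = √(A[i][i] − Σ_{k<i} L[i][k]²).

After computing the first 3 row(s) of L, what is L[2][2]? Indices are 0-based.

Step 1: L[0][0] = √(9) = 3.
  L[1][0] = (-9) / L[0][0] = -3.
Step 2: L[1][1] = √(4) = 2.
  L[2][0] = (9) / L[0][0] = 3.
  L[2][1] = (-6) / L[1][1] = -3.
Step 3: L[2][2] = √(9) = 3.

L[2][2] = 3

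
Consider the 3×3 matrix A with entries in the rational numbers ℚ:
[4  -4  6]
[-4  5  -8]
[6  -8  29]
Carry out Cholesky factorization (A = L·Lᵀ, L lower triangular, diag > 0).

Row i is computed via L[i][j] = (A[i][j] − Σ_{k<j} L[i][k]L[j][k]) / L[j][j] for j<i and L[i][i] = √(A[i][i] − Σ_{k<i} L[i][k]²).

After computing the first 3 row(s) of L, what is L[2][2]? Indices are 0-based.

L[2][2] = 4

Step 1: L[0][0] = √(4) = 2.
  L[1][0] = (-4) / L[0][0] = -2.
Step 2: L[1][1] = √(1) = 1.
  L[2][0] = (6) / L[0][0] = 3.
  L[2][1] = (-2) / L[1][1] = -2.
Step 3: L[2][2] = √(16) = 4.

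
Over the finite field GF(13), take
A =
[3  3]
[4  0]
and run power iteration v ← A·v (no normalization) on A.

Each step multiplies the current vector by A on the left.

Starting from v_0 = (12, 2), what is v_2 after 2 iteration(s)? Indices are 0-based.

v_0 = (12, 2).
v_1 = A·v_0 = (3, 9).
v_2 = A·v_1 = (10, 12).

v_2 = (10, 12)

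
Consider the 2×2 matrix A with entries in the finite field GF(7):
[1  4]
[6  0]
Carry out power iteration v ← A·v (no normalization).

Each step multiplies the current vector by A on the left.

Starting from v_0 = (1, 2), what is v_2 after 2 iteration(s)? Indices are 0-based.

v_0 = (1, 2).
v_1 = A·v_0 = (2, 6).
v_2 = A·v_1 = (5, 5).

v_2 = (5, 5)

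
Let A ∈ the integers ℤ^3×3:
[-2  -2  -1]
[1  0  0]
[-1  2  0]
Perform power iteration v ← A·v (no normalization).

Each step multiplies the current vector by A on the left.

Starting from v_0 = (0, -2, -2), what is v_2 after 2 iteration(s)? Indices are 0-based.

v_0 = (0, -2, -2).
v_1 = A·v_0 = (6, 0, -4).
v_2 = A·v_1 = (-8, 6, -6).

v_2 = (-8, 6, -6)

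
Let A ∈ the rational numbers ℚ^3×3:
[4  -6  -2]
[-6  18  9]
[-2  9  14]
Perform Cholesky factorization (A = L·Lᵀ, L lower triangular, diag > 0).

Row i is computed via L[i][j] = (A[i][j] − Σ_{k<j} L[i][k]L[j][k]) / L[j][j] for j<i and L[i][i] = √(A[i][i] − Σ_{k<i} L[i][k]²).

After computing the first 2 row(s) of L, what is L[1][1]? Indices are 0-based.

Step 1: L[0][0] = √(4) = 2.
  L[1][0] = (-6) / L[0][0] = -3.
Step 2: L[1][1] = √(9) = 3.

L[1][1] = 3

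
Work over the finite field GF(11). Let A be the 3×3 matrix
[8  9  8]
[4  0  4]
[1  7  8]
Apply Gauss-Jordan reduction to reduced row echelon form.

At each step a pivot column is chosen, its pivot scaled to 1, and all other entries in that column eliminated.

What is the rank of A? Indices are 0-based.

pivot(0,0)=8: scale R0 → (1, 8, 1)
  clear (1,0): R1 −= (4)R0 → (0, 1, 0)
  clear (2,0): R2 −= (1)R0 → (0, 10, 7)
pivot(1,1)=1: scale R1 → (0, 1, 0)
  clear (0,1): R0 −= (8)R1 → (1, 0, 1)
  clear (2,1): R2 −= (10)R1 → (0, 0, 7)
pivot(2,2)=7: scale R2 → (0, 0, 1)
  clear (0,2): R0 −= (1)R2 → (1, 0, 0)

rank = 3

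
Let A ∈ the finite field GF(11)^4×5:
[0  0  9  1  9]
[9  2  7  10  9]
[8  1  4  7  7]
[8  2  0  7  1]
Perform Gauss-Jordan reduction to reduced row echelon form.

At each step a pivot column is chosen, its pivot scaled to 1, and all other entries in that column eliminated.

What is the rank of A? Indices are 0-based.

rank = 4

[1] R0 <-> R1
[1] R0 /= 9  ⇒  (1, 10, 2, 6, 1)
     R2 -= 8·R0  ⇒  (0, 9, 10, 3, 10)
     R3 -= 8·R0  ⇒  (0, 10, 6, 3, 4)
[2] R1 <-> R2
[2] R1 /= 9  ⇒  (0, 1, 6, 4, 6)
     R0 -= 10·R1  ⇒  (1, 0, 8, 10, 7)
     R3 -= 10·R1  ⇒  (0, 0, 1, 7, 10)
[3] R2 /= 9  ⇒  (0, 0, 1, 5, 1)
     R0 -= 8·R2  ⇒  (1, 0, 0, 3, 10)
     R1 -= 6·R2  ⇒  (0, 1, 0, 7, 0)
     R3 -= 1·R2  ⇒  (0, 0, 0, 2, 9)
[4] R3 /= 2  ⇒  (0, 0, 0, 1, 10)
     R0 -= 3·R3  ⇒  (1, 0, 0, 0, 2)
     R1 -= 7·R3  ⇒  (0, 1, 0, 0, 7)
     R2 -= 5·R3  ⇒  (0, 0, 1, 0, 6)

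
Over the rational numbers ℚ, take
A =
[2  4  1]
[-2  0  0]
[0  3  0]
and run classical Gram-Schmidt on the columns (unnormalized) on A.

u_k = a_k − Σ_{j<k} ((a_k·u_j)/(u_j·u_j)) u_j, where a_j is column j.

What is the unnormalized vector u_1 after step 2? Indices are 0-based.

u_1 = (2, 2, 3)

Step 1: u_0 = a_0 = (2, -2, 0).
Step 2: u_1 = a_1 − (1)·u_0 = (2, 2, 3).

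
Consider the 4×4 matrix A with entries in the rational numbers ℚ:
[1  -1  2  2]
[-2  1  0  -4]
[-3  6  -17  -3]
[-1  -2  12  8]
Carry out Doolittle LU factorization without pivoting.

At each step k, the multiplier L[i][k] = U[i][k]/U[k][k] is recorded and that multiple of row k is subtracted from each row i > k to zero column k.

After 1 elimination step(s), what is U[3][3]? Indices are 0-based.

U[3][3] = 10

Step 1: pivot at (0,0) is 1.
  row1 ← row1 − (-2)·row0  ⇒  L[1][0]=-2, U row1=(0, -1, 4, 0)
  row2 ← row2 − (-3)·row0  ⇒  L[2][0]=-3, U row2=(0, 3, -11, 3)
  row3 ← row3 − (-1)·row0  ⇒  L[3][0]=-1, U row3=(0, -3, 14, 10)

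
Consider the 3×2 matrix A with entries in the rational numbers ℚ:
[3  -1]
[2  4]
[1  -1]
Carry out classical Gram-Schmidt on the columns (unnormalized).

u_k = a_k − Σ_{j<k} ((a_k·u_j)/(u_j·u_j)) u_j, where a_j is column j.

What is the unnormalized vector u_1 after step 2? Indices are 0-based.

u_1 = (-13/7, 24/7, -9/7)

Step 1: u_0 = a_0 = (3, 2, 1).
Step 2: u_1 = a_1 − (2/7)·u_0 = (-13/7, 24/7, -9/7).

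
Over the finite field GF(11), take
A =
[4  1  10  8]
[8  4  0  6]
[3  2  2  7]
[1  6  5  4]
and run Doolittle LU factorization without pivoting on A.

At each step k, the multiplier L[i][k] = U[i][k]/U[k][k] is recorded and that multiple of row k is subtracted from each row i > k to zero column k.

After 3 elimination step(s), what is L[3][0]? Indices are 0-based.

L[3][0] = 3

k=0: U[0][0]=4
  eliminate (1,0): mult=2, new row 1: (0, 2, 2, 1); set L[1][0]=2
  eliminate (2,0): mult=9, new row 2: (0, 4, 0, 1); set L[2][0]=9
  eliminate (3,0): mult=3, new row 3: (0, 3, 8, 2); set L[3][0]=3
k=1: U[1][1]=2
  eliminate (2,1): mult=2, new row 2: (0, 0, 7, 10); set L[2][1]=2
  eliminate (3,1): mult=7, new row 3: (0, 0, 5, 6); set L[3][1]=7
k=2: U[2][2]=7
  eliminate (3,2): mult=7, new row 3: (0, 0, 0, 2); set L[3][2]=7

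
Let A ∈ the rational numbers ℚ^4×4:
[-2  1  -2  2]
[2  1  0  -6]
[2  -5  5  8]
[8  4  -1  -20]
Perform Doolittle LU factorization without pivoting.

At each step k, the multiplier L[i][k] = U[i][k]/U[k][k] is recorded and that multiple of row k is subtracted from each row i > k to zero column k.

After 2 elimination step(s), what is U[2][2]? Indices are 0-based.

U[2][2] = -1

k=0: U[0][0]=-2
  eliminate (1,0): mult=-1, new row 1: (0, 2, -2, -4); set L[1][0]=-1
  eliminate (2,0): mult=-1, new row 2: (0, -4, 3, 10); set L[2][0]=-1
  eliminate (3,0): mult=-4, new row 3: (0, 8, -9, -12); set L[3][0]=-4
k=1: U[1][1]=2
  eliminate (2,1): mult=-2, new row 2: (0, 0, -1, 2); set L[2][1]=-2
  eliminate (3,1): mult=4, new row 3: (0, 0, -1, 4); set L[3][1]=4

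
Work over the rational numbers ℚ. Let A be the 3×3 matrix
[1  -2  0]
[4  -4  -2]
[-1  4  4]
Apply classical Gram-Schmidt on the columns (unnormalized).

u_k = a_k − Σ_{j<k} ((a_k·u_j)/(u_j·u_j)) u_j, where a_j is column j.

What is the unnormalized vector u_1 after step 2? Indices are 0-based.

Step 1: u_0 = a_0 = (1, 4, -1).
Step 2: u_1 = a_1 − (-11/9)·u_0 = (-7/9, 8/9, 25/9).

u_1 = (-7/9, 8/9, 25/9)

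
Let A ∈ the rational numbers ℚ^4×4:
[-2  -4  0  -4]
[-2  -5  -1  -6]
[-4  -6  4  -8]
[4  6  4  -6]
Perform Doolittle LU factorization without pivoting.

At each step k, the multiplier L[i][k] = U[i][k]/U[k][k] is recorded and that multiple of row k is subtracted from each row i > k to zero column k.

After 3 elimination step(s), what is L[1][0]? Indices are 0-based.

L[1][0] = 1

[col 0] pivot -2
  R1 -= 1*R0 → (0, -1, -1, -2)  (L[1][0] := 1)
  R2 -= 2*R0 → (0, 2, 4, 0)  (L[2][0] := 2)
  R3 -= -2*R0 → (0, -2, 4, -14)  (L[3][0] := -2)
[col 1] pivot -1
  R2 -= -2*R1 → (0, 0, 2, -4)  (L[2][1] := -2)
  R3 -= 2*R1 → (0, 0, 6, -10)  (L[3][1] := 2)
[col 2] pivot 2
  R3 -= 3*R2 → (0, 0, 0, 2)  (L[3][2] := 3)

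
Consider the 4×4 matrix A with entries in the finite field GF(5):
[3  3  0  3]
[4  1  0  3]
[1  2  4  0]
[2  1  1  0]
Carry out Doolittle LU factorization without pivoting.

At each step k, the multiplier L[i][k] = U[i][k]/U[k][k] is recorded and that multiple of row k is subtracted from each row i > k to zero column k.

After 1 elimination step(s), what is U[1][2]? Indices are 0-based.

k=0: U[0][0]=3
  eliminate (1,0): mult=3, new row 1: (0, 2, 0, 4); set L[1][0]=3
  eliminate (2,0): mult=2, new row 2: (0, 1, 4, 4); set L[2][0]=2
  eliminate (3,0): mult=4, new row 3: (0, 4, 1, 3); set L[3][0]=4

U[1][2] = 0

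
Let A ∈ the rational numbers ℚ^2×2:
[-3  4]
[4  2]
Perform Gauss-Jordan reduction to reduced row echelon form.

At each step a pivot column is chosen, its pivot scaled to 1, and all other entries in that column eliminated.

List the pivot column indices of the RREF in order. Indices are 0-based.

pivot columns: 0, 1

[1] R0 /= -3  ⇒  (1, -4/3)
     R1 -= 4·R0  ⇒  (0, 22/3)
[2] R1 /= 22/3  ⇒  (0, 1)
     R0 -= -4/3·R1  ⇒  (1, 0)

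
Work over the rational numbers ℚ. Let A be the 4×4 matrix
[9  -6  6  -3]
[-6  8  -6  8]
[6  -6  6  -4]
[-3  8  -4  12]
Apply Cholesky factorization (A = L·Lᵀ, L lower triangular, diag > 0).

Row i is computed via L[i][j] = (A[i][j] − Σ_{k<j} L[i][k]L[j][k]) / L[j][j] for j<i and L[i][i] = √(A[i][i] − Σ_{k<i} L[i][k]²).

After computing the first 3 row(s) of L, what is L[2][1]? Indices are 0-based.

L[2][1] = -1

Step 1: L[0][0] = √(9) = 3.
  L[1][0] = (-6) / L[0][0] = -2.
Step 2: L[1][1] = √(4) = 2.
  L[2][0] = (6) / L[0][0] = 2.
  L[2][1] = (-2) / L[1][1] = -1.
Step 3: L[2][2] = √(1) = 1.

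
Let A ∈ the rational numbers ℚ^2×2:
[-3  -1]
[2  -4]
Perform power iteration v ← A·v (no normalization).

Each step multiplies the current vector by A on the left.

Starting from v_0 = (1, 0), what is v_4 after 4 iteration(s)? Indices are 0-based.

v_0 = (1, 0).
v_1 = A·v_0 = (-3, 2).
v_2 = A·v_1 = (7, -14).
v_3 = A·v_2 = (-7, 70).
v_4 = A·v_3 = (-49, -294).

v_4 = (-49, -294)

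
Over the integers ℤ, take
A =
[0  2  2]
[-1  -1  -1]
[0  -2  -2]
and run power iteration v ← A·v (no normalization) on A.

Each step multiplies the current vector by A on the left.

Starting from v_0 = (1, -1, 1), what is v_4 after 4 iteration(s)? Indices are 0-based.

v_4 = (-14, 1, 14)

v_0 = (1, -1, 1).
v_1 = A·v_0 = (0, -1, 0).
v_2 = A·v_1 = (-2, 1, 2).
v_3 = A·v_2 = (6, -1, -6).
v_4 = A·v_3 = (-14, 1, 14).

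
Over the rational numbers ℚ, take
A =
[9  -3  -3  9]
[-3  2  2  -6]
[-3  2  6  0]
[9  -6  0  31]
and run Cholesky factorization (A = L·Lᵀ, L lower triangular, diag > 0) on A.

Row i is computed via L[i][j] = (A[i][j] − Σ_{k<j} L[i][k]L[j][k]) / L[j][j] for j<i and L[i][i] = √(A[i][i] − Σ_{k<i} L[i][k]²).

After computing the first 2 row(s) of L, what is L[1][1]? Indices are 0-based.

L[1][1] = 1

Step 1: L[0][0] = √(9) = 3.
  L[1][0] = (-3) / L[0][0] = -1.
Step 2: L[1][1] = √(1) = 1.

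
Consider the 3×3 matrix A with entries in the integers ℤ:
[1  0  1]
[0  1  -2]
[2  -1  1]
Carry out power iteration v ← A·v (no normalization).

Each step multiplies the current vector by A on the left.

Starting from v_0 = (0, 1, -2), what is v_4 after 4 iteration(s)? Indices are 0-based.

v_4 = (-50, 101, -102)

v_0 = (0, 1, -2).
v_1 = A·v_0 = (-2, 5, -3).
v_2 = A·v_1 = (-5, 11, -12).
v_3 = A·v_2 = (-17, 35, -33).
v_4 = A·v_3 = (-50, 101, -102).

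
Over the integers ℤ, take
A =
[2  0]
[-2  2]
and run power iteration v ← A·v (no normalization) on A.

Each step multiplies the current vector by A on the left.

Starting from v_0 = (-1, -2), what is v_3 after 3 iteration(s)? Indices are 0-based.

v_3 = (-8, 8)

v_0 = (-1, -2).
v_1 = A·v_0 = (-2, -2).
v_2 = A·v_1 = (-4, 0).
v_3 = A·v_2 = (-8, 8).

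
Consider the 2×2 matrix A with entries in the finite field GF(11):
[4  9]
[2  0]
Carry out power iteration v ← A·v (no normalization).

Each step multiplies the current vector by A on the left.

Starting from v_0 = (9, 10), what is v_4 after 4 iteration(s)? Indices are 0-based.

v_4 = (3, 8)

v_0 = (9, 10).
v_1 = A·v_0 = (5, 7).
v_2 = A·v_1 = (6, 10).
v_3 = A·v_2 = (4, 1).
v_4 = A·v_3 = (3, 8).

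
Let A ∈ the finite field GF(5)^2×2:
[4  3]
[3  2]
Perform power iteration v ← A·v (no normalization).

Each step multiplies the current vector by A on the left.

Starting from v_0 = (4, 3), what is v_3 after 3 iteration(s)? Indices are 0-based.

v_0 = (4, 3).
v_1 = A·v_0 = (0, 3).
v_2 = A·v_1 = (4, 1).
v_3 = A·v_2 = (4, 4).

v_3 = (4, 4)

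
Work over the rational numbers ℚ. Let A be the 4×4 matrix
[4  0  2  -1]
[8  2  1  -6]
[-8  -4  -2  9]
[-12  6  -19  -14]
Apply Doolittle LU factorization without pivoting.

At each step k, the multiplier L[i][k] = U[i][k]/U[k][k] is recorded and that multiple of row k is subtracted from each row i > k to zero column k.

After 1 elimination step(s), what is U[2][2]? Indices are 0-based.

k=0: U[0][0]=4
  eliminate (1,0): mult=2, new row 1: (0, 2, -3, -4); set L[1][0]=2
  eliminate (2,0): mult=-2, new row 2: (0, -4, 2, 7); set L[2][0]=-2
  eliminate (3,0): mult=-3, new row 3: (0, 6, -13, -17); set L[3][0]=-3

U[2][2] = 2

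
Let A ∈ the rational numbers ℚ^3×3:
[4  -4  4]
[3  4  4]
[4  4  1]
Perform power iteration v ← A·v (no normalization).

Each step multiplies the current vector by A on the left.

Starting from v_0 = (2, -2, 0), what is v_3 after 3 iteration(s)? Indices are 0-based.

v_3 = (352, 600, 504)

v_0 = (2, -2, 0).
v_1 = A·v_0 = (16, -2, 0).
v_2 = A·v_1 = (72, 40, 56).
v_3 = A·v_2 = (352, 600, 504).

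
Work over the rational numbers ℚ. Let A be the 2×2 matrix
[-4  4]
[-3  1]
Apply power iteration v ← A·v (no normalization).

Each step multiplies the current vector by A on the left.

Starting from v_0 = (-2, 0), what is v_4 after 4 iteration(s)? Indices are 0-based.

v_4 = (184, 126)

v_0 = (-2, 0).
v_1 = A·v_0 = (8, 6).
v_2 = A·v_1 = (-8, -18).
v_3 = A·v_2 = (-40, 6).
v_4 = A·v_3 = (184, 126).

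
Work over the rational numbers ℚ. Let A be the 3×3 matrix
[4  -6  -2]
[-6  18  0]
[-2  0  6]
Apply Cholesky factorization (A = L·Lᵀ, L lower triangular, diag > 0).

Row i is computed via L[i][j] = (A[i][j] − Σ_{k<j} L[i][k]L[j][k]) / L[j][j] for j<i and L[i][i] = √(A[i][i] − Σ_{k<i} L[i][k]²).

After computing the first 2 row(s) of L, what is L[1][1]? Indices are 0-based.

L[1][1] = 3

Step 1: L[0][0] = √(4) = 2.
  L[1][0] = (-6) / L[0][0] = -3.
Step 2: L[1][1] = √(9) = 3.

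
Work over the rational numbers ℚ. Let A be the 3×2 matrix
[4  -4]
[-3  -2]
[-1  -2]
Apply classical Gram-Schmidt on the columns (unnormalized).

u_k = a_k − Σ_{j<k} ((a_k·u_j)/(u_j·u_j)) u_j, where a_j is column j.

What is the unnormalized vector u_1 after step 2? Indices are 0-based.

Step 1: u_0 = a_0 = (4, -3, -1).
Step 2: u_1 = a_1 − (-4/13)·u_0 = (-36/13, -38/13, -30/13).

u_1 = (-36/13, -38/13, -30/13)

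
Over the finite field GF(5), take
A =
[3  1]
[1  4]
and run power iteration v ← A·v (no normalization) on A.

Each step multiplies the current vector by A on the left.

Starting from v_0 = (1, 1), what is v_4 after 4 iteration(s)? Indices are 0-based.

v_4 = (3, 2)

v_0 = (1, 1).
v_1 = A·v_0 = (4, 0).
v_2 = A·v_1 = (2, 4).
v_3 = A·v_2 = (0, 3).
v_4 = A·v_3 = (3, 2).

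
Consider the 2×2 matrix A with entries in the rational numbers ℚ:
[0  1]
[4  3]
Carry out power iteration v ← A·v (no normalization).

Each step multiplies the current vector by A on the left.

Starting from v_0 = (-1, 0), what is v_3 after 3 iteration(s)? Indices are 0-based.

v_3 = (-12, -52)

v_0 = (-1, 0).
v_1 = A·v_0 = (0, -4).
v_2 = A·v_1 = (-4, -12).
v_3 = A·v_2 = (-12, -52).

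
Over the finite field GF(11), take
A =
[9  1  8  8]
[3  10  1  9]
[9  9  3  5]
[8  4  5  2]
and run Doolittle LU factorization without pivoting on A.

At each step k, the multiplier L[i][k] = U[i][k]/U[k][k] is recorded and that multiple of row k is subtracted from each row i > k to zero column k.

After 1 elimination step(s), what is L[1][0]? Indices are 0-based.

[col 0] pivot 9
  R1 -= 4*R0 → (0, 6, 2, 10)  (L[1][0] := 4)
  R2 -= 1*R0 → (0, 8, 6, 8)  (L[2][0] := 1)
  R3 -= 7*R0 → (0, 8, 4, 1)  (L[3][0] := 7)

L[1][0] = 4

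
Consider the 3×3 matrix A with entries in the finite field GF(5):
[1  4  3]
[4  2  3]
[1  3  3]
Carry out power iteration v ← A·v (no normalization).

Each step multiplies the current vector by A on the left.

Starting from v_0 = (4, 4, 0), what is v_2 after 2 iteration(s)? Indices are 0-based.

v_0 = (4, 4, 0).
v_1 = A·v_0 = (0, 4, 1).
v_2 = A·v_1 = (4, 1, 0).

v_2 = (4, 1, 0)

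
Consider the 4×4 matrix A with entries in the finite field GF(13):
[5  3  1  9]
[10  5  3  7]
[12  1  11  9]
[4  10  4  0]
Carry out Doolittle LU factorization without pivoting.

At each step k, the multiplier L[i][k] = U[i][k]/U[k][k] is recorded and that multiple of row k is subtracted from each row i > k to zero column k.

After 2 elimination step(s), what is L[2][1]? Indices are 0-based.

L[2][1] = 1

Step 1: pivot at (0,0) is 5.
  row1 ← row1 − (2)·row0  ⇒  L[1][0]=2, U row1=(0, 12, 1, 2)
  row2 ← row2 − (5)·row0  ⇒  L[2][0]=5, U row2=(0, 12, 6, 3)
  row3 ← row3 − (6)·row0  ⇒  L[3][0]=6, U row3=(0, 5, 11, 11)
Step 2: pivot at (1,1) is 12.
  row2 ← row2 − (1)·row1  ⇒  L[2][1]=1, U row2=(0, 0, 5, 1)
  row3 ← row3 − (8)·row1  ⇒  L[3][1]=8, U row3=(0, 0, 3, 8)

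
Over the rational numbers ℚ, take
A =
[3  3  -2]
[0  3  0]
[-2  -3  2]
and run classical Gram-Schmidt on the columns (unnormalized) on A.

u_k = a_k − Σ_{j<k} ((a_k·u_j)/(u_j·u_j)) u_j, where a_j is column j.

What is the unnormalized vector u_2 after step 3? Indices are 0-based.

Step 1: u_0 = a_0 = (3, 0, -2).
Step 2: u_1 = a_1 − (15/13)·u_0 = (-6/13, 3, -9/13).
Step 3: u_2 = a_2 − (-10/13)·u_0 − (-1/21)·u_1 = (2/7, 1/7, 3/7).

u_2 = (2/7, 1/7, 3/7)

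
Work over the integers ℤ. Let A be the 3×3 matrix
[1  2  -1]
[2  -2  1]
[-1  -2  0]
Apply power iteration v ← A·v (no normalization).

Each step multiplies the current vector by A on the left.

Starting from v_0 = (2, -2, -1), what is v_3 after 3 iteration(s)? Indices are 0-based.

v_0 = (2, -2, -1).
v_1 = A·v_0 = (-1, 7, 2).
v_2 = A·v_1 = (11, -14, -13).
v_3 = A·v_2 = (-4, 37, 17).

v_3 = (-4, 37, 17)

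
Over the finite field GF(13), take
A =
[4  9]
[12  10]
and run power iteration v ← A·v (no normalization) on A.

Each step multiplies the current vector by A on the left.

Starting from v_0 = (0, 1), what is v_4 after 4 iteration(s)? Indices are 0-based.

v_4 = (11, 4)

v_0 = (0, 1).
v_1 = A·v_0 = (9, 10).
v_2 = A·v_1 = (9, 0).
v_3 = A·v_2 = (10, 4).
v_4 = A·v_3 = (11, 4).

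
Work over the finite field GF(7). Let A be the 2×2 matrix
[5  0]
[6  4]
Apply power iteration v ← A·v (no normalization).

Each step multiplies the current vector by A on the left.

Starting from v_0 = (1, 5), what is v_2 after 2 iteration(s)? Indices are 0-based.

v_2 = (4, 1)

v_0 = (1, 5).
v_1 = A·v_0 = (5, 5).
v_2 = A·v_1 = (4, 1).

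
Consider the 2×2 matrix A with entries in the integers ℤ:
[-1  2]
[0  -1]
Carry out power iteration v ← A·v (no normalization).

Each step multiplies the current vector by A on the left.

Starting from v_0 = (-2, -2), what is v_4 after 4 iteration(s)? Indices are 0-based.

v_0 = (-2, -2).
v_1 = A·v_0 = (-2, 2).
v_2 = A·v_1 = (6, -2).
v_3 = A·v_2 = (-10, 2).
v_4 = A·v_3 = (14, -2).

v_4 = (14, -2)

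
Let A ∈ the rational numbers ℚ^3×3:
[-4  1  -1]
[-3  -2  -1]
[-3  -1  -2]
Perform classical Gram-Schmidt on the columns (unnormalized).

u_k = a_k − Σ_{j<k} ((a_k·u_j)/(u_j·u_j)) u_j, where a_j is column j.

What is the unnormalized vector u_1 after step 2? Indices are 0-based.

u_1 = (27/17, -53/34, -19/34)

Step 1: u_0 = a_0 = (-4, -3, -3).
Step 2: u_1 = a_1 − (5/34)·u_0 = (27/17, -53/34, -19/34).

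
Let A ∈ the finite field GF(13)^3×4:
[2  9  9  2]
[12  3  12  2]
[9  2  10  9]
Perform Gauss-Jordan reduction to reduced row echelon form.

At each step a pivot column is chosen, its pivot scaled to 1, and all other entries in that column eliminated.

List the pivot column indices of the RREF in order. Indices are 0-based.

[1] R0 /= 2  ⇒  (1, 11, 11, 1)
     R1 -= 12·R0  ⇒  (0, 1, 10, 3)
     R2 -= 9·R0  ⇒  (0, 7, 2, 0)
[2] R1 /= 1  ⇒  (0, 1, 10, 3)
     R0 -= 11·R1  ⇒  (1, 0, 5, 7)
     R2 -= 7·R1  ⇒  (0, 0, 10, 5)
[3] R2 /= 10  ⇒  (0, 0, 1, 7)
     R0 -= 5·R2  ⇒  (1, 0, 0, 11)
     R1 -= 10·R2  ⇒  (0, 1, 0, 11)

pivot columns: 0, 1, 2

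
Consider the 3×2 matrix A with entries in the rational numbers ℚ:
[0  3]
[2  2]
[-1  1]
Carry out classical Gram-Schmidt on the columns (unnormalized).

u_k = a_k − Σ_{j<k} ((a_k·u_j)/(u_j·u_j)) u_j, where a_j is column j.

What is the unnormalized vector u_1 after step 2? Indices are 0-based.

Step 1: u_0 = a_0 = (0, 2, -1).
Step 2: u_1 = a_1 − (3/5)·u_0 = (3, 4/5, 8/5).

u_1 = (3, 4/5, 8/5)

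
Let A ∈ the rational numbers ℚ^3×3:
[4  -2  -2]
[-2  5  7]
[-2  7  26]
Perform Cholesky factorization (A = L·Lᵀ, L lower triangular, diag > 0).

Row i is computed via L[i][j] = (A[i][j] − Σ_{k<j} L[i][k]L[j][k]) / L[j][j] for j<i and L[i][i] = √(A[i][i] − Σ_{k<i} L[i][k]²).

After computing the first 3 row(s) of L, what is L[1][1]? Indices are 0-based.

Step 1: L[0][0] = √(4) = 2.
  L[1][0] = (-2) / L[0][0] = -1.
Step 2: L[1][1] = √(4) = 2.
  L[2][0] = (-2) / L[0][0] = -1.
  L[2][1] = (6) / L[1][1] = 3.
Step 3: L[2][2] = √(16) = 4.

L[1][1] = 2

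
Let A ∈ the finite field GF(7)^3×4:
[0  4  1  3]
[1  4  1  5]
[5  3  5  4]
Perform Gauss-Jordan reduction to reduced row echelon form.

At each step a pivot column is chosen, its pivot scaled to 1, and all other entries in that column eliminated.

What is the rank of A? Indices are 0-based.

rank = 3

[1] R0 <-> R1
[1] R0 /= 1  ⇒  (1, 4, 1, 5)
     R2 -= 5·R0  ⇒  (0, 4, 0, 0)
[2] R1 /= 4  ⇒  (0, 1, 2, 6)
     R0 -= 4·R1  ⇒  (1, 0, 0, 2)
     R2 -= 4·R1  ⇒  (0, 0, 6, 4)
[3] R2 /= 6  ⇒  (0, 0, 1, 3)
     R1 -= 2·R2  ⇒  (0, 1, 0, 0)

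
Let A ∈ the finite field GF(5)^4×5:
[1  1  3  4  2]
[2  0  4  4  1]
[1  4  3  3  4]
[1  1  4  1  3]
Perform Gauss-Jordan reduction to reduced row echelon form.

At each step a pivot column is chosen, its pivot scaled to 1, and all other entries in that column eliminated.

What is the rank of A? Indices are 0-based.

rank = 4

pivot(0,0)=1: scale R0 → (1, 1, 3, 4, 2)
  clear (1,0): R1 −= (2)R0 → (0, 3, 3, 1, 2)
  clear (2,0): R2 −= (1)R0 → (0, 3, 0, 4, 2)
  clear (3,0): R3 −= (1)R0 → (0, 0, 1, 2, 1)
pivot(1,1)=3: scale R1 → (0, 1, 1, 2, 4)
  clear (0,1): R0 −= (1)R1 → (1, 0, 2, 2, 3)
  clear (2,1): R2 −= (3)R1 → (0, 0, 2, 3, 0)
pivot(2,2)=2: scale R2 → (0, 0, 1, 4, 0)
  clear (0,2): R0 −= (2)R2 → (1, 0, 0, 4, 3)
  clear (1,2): R1 −= (1)R2 → (0, 1, 0, 3, 4)
  clear (3,2): R3 −= (1)R2 → (0, 0, 0, 3, 1)
pivot(3,3)=3: scale R3 → (0, 0, 0, 1, 2)
  clear (0,3): R0 −= (4)R3 → (1, 0, 0, 0, 0)
  clear (1,3): R1 −= (3)R3 → (0, 1, 0, 0, 3)
  clear (2,3): R2 −= (4)R3 → (0, 0, 1, 0, 2)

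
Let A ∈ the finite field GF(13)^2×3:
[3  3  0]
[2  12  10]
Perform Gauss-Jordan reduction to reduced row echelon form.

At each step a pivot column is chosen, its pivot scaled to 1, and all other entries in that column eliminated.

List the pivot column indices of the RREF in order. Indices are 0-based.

pivot columns: 0, 1

step 1: normalize row 0 (÷3) = (1, 1, 0)
  row 1: subtract 2×row0 = (0, 10, 10)
step 2: normalize row 1 (÷10) = (0, 1, 1)
  row 0: subtract 1×row1 = (1, 0, 12)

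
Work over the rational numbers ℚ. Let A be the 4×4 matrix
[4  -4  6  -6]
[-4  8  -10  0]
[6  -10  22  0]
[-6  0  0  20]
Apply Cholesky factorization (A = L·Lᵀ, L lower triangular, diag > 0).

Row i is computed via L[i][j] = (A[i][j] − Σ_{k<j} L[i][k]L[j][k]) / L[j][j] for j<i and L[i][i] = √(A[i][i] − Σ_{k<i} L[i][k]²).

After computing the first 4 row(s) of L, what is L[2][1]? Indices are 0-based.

L[2][1] = -2

Step 1: L[0][0] = √(4) = 2.
  L[1][0] = (-4) / L[0][0] = -2.
Step 2: L[1][1] = √(4) = 2.
  L[2][0] = (6) / L[0][0] = 3.
  L[2][1] = (-4) / L[1][1] = -2.
Step 3: L[2][2] = √(9) = 3.
  L[3][0] = (-6) / L[0][0] = -3.
  L[3][1] = (-6) / L[1][1] = -3.
  L[3][2] = (3) / L[2][2] = 1.
Step 4: L[3][3] = √(1) = 1.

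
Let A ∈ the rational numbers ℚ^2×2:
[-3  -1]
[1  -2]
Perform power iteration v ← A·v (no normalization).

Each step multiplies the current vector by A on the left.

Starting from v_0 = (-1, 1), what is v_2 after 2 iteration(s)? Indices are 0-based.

v_0 = (-1, 1).
v_1 = A·v_0 = (2, -3).
v_2 = A·v_1 = (-3, 8).

v_2 = (-3, 8)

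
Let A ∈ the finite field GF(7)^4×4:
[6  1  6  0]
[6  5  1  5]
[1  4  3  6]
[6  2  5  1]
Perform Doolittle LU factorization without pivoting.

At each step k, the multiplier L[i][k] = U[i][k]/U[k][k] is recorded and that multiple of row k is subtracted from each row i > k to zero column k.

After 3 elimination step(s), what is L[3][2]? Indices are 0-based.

Step 1: pivot at (0,0) is 6.
  row1 ← row1 − (1)·row0  ⇒  L[1][0]=1, U row1=(0, 4, 2, 5)
  row2 ← row2 − (6)·row0  ⇒  L[2][0]=6, U row2=(0, 5, 2, 6)
  row3 ← row3 − (1)·row0  ⇒  L[3][0]=1, U row3=(0, 1, 6, 1)
Step 2: pivot at (1,1) is 4.
  row2 ← row2 − (3)·row1  ⇒  L[2][1]=3, U row2=(0, 0, 3, 5)
  row3 ← row3 − (2)·row1  ⇒  L[3][1]=2, U row3=(0, 0, 2, 5)
Step 3: pivot at (2,2) is 3.
  row3 ← row3 − (3)·row2  ⇒  L[3][2]=3, U row3=(0, 0, 0, 4)

L[3][2] = 3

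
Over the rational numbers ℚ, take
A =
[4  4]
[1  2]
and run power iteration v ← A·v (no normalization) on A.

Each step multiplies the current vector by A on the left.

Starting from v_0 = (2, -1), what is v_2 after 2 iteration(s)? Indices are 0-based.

v_2 = (16, 4)

v_0 = (2, -1).
v_1 = A·v_0 = (4, 0).
v_2 = A·v_1 = (16, 4).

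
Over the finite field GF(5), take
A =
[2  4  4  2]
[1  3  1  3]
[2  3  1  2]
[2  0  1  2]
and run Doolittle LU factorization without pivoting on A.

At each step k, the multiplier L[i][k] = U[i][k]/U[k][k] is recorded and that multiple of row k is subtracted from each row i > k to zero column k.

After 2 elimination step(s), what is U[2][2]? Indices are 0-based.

Step 1: pivot at (0,0) is 2.
  row1 ← row1 − (3)·row0  ⇒  L[1][0]=3, U row1=(0, 1, 4, 2)
  row2 ← row2 − (1)·row0  ⇒  L[2][0]=1, U row2=(0, 4, 2, 0)
  row3 ← row3 − (1)·row0  ⇒  L[3][0]=1, U row3=(0, 1, 2, 0)
Step 2: pivot at (1,1) is 1.
  row2 ← row2 − (4)·row1  ⇒  L[2][1]=4, U row2=(0, 0, 1, 2)
  row3 ← row3 − (1)·row1  ⇒  L[3][1]=1, U row3=(0, 0, 3, 3)

U[2][2] = 1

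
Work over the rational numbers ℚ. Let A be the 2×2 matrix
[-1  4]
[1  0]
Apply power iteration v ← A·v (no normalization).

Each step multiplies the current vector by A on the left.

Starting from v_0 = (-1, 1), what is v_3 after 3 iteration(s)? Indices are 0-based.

v_0 = (-1, 1).
v_1 = A·v_0 = (5, -1).
v_2 = A·v_1 = (-9, 5).
v_3 = A·v_2 = (29, -9).

v_3 = (29, -9)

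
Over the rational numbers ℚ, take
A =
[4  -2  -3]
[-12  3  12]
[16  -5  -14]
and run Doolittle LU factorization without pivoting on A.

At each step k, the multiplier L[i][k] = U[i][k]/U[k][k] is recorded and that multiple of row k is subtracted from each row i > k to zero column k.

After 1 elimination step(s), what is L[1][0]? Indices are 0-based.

L[1][0] = -3

Step 1: pivot at (0,0) is 4.
  row1 ← row1 − (-3)·row0  ⇒  L[1][0]=-3, U row1=(0, -3, 3)
  row2 ← row2 − (4)·row0  ⇒  L[2][0]=4, U row2=(0, 3, -2)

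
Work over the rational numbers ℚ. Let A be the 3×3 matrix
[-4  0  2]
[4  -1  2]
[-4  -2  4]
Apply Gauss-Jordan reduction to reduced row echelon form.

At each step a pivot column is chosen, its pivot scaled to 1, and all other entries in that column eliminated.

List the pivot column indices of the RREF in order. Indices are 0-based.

[1] R0 /= -4  ⇒  (1, 0, -1/2)
     R1 -= 4·R0  ⇒  (0, -1, 4)
     R2 -= -4·R0  ⇒  (0, -2, 2)
[2] R1 /= -1  ⇒  (0, 1, -4)
     R2 -= -2·R1  ⇒  (0, 0, -6)
[3] R2 /= -6  ⇒  (0, 0, 1)
     R0 -= -1/2·R2  ⇒  (1, 0, 0)
     R1 -= -4·R2  ⇒  (0, 1, 0)

pivot columns: 0, 1, 2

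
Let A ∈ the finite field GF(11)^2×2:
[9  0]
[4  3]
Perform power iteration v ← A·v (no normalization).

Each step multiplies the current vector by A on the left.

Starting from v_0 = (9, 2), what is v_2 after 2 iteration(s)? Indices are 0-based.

v_0 = (9, 2).
v_1 = A·v_0 = (4, 9).
v_2 = A·v_1 = (3, 10).

v_2 = (3, 10)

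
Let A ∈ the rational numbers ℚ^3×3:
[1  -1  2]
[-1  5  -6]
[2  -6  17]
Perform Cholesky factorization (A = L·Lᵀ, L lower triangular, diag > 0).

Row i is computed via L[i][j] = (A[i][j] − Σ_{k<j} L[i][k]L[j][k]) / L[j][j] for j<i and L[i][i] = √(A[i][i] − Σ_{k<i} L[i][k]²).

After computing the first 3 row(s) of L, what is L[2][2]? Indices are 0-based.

L[2][2] = 3

Step 1: L[0][0] = √(1) = 1.
  L[1][0] = (-1) / L[0][0] = -1.
Step 2: L[1][1] = √(4) = 2.
  L[2][0] = (2) / L[0][0] = 2.
  L[2][1] = (-4) / L[1][1] = -2.
Step 3: L[2][2] = √(9) = 3.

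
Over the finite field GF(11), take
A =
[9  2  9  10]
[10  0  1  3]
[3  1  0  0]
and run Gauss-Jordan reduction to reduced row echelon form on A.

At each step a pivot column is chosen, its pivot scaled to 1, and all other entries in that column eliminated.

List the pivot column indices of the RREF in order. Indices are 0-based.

[1] R0 /= 9  ⇒  (1, 10, 1, 6)
     R1 -= 10·R0  ⇒  (0, 10, 2, 9)
     R2 -= 3·R0  ⇒  (0, 4, 8, 4)
[2] R1 /= 10  ⇒  (0, 1, 9, 2)
     R0 -= 10·R1  ⇒  (1, 0, 10, 8)
     R2 -= 4·R1  ⇒  (0, 0, 5, 7)
[3] R2 /= 5  ⇒  (0, 0, 1, 8)
     R0 -= 10·R2  ⇒  (1, 0, 0, 5)
     R1 -= 9·R2  ⇒  (0, 1, 0, 7)

pivot columns: 0, 1, 2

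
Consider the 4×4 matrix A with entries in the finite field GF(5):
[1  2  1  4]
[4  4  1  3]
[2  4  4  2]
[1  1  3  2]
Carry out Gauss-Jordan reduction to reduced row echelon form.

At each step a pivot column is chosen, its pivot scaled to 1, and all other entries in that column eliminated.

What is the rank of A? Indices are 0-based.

rank = 4

step 1: normalize row 0 (÷1) = (1, 2, 1, 4)
  row 1: subtract 4×row0 = (0, 1, 2, 2)
  row 2: subtract 2×row0 = (0, 0, 2, 4)
  row 3: subtract 1×row0 = (0, 4, 2, 3)
step 2: normalize row 1 (÷1) = (0, 1, 2, 2)
  row 0: subtract 2×row1 = (1, 0, 2, 0)
  row 3: subtract 4×row1 = (0, 0, 4, 0)
step 3: normalize row 2 (÷2) = (0, 0, 1, 2)
  row 0: subtract 2×row2 = (1, 0, 0, 1)
  row 1: subtract 2×row2 = (0, 1, 0, 3)
  row 3: subtract 4×row2 = (0, 0, 0, 2)
step 4: normalize row 3 (÷2) = (0, 0, 0, 1)
  row 0: subtract 1×row3 = (1, 0, 0, 0)
  row 1: subtract 3×row3 = (0, 1, 0, 0)
  row 2: subtract 2×row3 = (0, 0, 1, 0)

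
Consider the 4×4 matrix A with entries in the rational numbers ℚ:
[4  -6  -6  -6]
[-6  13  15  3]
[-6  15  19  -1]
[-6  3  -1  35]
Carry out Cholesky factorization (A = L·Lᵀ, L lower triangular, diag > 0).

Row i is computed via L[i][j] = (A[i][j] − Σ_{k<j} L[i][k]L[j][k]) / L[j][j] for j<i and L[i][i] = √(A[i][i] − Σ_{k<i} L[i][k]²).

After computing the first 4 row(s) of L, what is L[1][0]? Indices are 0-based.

L[1][0] = -3

Step 1: L[0][0] = √(4) = 2.
  L[1][0] = (-6) / L[0][0] = -3.
Step 2: L[1][1] = √(4) = 2.
  L[2][0] = (-6) / L[0][0] = -3.
  L[2][1] = (6) / L[1][1] = 3.
Step 3: L[2][2] = √(1) = 1.
  L[3][0] = (-6) / L[0][0] = -3.
  L[3][1] = (-6) / L[1][1] = -3.
  L[3][2] = (-1) / L[2][2] = -1.
Step 4: L[3][3] = √(16) = 4.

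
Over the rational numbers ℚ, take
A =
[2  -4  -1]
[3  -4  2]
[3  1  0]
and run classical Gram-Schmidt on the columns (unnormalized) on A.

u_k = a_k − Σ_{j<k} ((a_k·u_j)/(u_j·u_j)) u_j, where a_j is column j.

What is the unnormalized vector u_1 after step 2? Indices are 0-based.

Step 1: u_0 = a_0 = (2, 3, 3).
Step 2: u_1 = a_1 − (-17/22)·u_0 = (-27/11, -37/22, 73/22).

u_1 = (-27/11, -37/22, 73/22)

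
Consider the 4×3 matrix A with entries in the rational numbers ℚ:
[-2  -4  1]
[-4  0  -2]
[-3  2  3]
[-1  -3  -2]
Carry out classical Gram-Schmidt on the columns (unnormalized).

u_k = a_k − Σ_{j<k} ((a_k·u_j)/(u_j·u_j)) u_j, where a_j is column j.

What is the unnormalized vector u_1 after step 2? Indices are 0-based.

Step 1: u_0 = a_0 = (-2, -4, -3, -1).
Step 2: u_1 = a_1 − (1/6)·u_0 = (-11/3, 2/3, 5/2, -17/6).

u_1 = (-11/3, 2/3, 5/2, -17/6)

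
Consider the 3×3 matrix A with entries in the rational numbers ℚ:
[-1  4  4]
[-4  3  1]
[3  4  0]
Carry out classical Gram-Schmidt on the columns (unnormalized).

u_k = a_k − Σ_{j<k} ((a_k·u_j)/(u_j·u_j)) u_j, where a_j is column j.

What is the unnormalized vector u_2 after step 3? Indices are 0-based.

Step 1: u_0 = a_0 = (-1, -4, 3).
Step 2: u_1 = a_1 − (-2/13)·u_0 = (50/13, 31/13, 58/13).
Step 3: u_2 = a_2 − (-4/13)·u_0 − (11/25)·u_1 = (2, -32/25, -26/25).

u_2 = (2, -32/25, -26/25)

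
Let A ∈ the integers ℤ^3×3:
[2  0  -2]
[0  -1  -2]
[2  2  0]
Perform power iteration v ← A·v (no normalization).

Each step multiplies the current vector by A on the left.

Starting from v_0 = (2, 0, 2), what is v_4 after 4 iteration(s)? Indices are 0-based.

v_0 = (2, 0, 2).
v_1 = A·v_0 = (0, -4, 4).
v_2 = A·v_1 = (-8, -4, -8).
v_3 = A·v_2 = (0, 20, -24).
v_4 = A·v_3 = (48, 28, 40).

v_4 = (48, 28, 40)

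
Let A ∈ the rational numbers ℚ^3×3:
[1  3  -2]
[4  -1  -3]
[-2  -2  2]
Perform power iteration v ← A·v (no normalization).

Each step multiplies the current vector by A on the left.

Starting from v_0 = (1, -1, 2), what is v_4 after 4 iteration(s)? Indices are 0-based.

v_4 = (-759, -1009, 826)

v_0 = (1, -1, 2).
v_1 = A·v_0 = (-6, -1, 4).
v_2 = A·v_1 = (-17, -35, 22).
v_3 = A·v_2 = (-166, -99, 148).
v_4 = A·v_3 = (-759, -1009, 826).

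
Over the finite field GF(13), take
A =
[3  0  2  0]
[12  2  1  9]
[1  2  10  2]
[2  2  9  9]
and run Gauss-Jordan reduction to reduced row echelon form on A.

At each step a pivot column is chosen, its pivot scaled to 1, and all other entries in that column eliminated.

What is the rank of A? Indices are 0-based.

rank = 4

[1] R0 /= 3  ⇒  (1, 0, 5, 0)
     R1 -= 12·R0  ⇒  (0, 2, 6, 9)
     R2 -= 1·R0  ⇒  (0, 2, 5, 2)
     R3 -= 2·R0  ⇒  (0, 2, 12, 9)
[2] R1 /= 2  ⇒  (0, 1, 3, 11)
     R2 -= 2·R1  ⇒  (0, 0, 12, 6)
     R3 -= 2·R1  ⇒  (0, 0, 6, 0)
[3] R2 /= 12  ⇒  (0, 0, 1, 7)
     R0 -= 5·R2  ⇒  (1, 0, 0, 4)
     R1 -= 3·R2  ⇒  (0, 1, 0, 3)
     R3 -= 6·R2  ⇒  (0, 0, 0, 10)
[4] R3 /= 10  ⇒  (0, 0, 0, 1)
     R0 -= 4·R3  ⇒  (1, 0, 0, 0)
     R1 -= 3·R3  ⇒  (0, 1, 0, 0)
     R2 -= 7·R3  ⇒  (0, 0, 1, 0)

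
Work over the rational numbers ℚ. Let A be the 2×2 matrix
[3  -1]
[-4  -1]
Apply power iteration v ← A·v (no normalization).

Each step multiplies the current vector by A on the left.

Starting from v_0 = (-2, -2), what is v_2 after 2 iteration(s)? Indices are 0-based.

v_0 = (-2, -2).
v_1 = A·v_0 = (-4, 10).
v_2 = A·v_1 = (-22, 6).

v_2 = (-22, 6)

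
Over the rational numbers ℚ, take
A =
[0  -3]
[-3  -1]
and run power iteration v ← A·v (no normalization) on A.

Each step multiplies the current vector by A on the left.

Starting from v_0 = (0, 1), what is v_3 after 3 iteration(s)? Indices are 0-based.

v_0 = (0, 1).
v_1 = A·v_0 = (-3, -1).
v_2 = A·v_1 = (3, 10).
v_3 = A·v_2 = (-30, -19).

v_3 = (-30, -19)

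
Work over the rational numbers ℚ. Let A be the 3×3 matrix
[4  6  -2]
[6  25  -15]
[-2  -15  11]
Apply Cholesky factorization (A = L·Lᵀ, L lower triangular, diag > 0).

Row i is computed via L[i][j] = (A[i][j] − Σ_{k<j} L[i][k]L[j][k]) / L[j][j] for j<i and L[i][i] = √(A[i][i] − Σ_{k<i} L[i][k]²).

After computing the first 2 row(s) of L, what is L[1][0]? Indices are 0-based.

L[1][0] = 3

Step 1: L[0][0] = √(4) = 2.
  L[1][0] = (6) / L[0][0] = 3.
Step 2: L[1][1] = √(16) = 4.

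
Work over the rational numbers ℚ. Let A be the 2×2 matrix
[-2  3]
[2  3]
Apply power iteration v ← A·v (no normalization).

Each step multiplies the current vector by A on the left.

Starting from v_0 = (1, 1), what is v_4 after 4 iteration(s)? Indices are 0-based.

v_0 = (1, 1).
v_1 = A·v_0 = (1, 5).
v_2 = A·v_1 = (13, 17).
v_3 = A·v_2 = (25, 77).
v_4 = A·v_3 = (181, 281).

v_4 = (181, 281)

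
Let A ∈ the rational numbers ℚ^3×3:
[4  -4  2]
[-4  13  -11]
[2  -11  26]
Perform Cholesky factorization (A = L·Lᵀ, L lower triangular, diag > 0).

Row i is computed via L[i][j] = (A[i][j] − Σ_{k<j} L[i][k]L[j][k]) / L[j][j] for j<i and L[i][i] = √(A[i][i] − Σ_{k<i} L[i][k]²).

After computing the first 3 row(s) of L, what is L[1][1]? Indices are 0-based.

L[1][1] = 3

Step 1: L[0][0] = √(4) = 2.
  L[1][0] = (-4) / L[0][0] = -2.
Step 2: L[1][1] = √(9) = 3.
  L[2][0] = (2) / L[0][0] = 1.
  L[2][1] = (-9) / L[1][1] = -3.
Step 3: L[2][2] = √(16) = 4.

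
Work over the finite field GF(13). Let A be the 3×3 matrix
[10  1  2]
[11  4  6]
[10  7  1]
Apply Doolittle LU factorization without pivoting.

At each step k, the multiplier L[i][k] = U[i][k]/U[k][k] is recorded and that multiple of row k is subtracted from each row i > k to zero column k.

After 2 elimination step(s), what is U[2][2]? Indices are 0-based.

U[2][2] = 1

Step 1: pivot at (0,0) is 10.
  row1 ← row1 − (5)·row0  ⇒  L[1][0]=5, U row1=(0, 12, 9)
  row2 ← row2 − (1)·row0  ⇒  L[2][0]=1, U row2=(0, 6, 12)
Step 2: pivot at (1,1) is 12.
  row2 ← row2 − (7)·row1  ⇒  L[2][1]=7, U row2=(0, 0, 1)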